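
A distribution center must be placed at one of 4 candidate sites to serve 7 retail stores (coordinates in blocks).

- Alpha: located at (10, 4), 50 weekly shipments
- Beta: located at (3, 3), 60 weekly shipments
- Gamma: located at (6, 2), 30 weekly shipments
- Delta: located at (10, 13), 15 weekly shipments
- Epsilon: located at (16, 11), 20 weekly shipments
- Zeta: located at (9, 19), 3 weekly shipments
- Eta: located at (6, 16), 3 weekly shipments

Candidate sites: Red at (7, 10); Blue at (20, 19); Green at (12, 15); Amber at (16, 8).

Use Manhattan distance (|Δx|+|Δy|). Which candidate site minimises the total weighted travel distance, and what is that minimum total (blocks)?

Total weighted distance at each candidate:
  Red (7, 10): total = 1724
  Blue (20, 19): total = 4724
  Green (12, 15): total = 2742
  Amber (16, 8): total = 2393
Minimum is at Red with total 1724 blocks.

Red, total 1724 blocks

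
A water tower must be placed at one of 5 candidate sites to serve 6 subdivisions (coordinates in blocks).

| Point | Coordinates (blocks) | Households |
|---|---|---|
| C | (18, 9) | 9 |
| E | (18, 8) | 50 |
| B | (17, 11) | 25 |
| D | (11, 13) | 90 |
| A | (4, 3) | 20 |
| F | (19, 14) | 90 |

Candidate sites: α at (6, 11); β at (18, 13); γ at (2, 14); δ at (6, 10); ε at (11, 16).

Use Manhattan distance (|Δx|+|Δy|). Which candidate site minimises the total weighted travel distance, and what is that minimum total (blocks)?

Total weighted distance at each candidate:
  α (6, 11): total = 3421
  β (18, 13): total = 1651
  γ (2, 14): total = 4429
  δ (6, 10): total = 3547
  ε (11, 16): total = 2721
Minimum is at β with total 1651 blocks.

β, total 1651 blocks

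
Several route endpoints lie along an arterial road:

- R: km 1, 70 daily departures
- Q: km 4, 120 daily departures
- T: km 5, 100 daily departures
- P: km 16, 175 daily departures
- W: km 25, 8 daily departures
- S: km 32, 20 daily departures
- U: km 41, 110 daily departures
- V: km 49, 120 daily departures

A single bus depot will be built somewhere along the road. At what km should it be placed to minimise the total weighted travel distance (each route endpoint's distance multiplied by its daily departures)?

For a sum of weighted absolute distances on a line, the optimum is the weighted median (not the mean). Total weight W = 723; half-weight = 361.5.
Sort by position and accumulate weight:
  km 1 (R, w=70) → cum 70
  km 4 (Q, w=120) → cum 190
  km 5 (T, w=100) → cum 290
  km 16 (P, w=175) → cum 465  ≥ 361.5 → median here
  km 25 (W, w=8) → cum 473
  km 32 (S, w=20) → cum 493
  km 41 (U, w=110) → cum 603
  km 49 (V, w=120) → cum 723
Optimal location: km 16.

x = 16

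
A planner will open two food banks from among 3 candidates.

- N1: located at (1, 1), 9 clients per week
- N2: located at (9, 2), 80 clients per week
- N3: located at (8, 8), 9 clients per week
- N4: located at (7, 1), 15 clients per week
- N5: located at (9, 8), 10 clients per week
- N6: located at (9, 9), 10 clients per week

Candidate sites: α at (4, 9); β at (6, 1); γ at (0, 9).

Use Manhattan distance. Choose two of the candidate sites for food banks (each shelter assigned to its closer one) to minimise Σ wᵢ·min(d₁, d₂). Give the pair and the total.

Evaluate every pair (each demand assigned to the nearer of the two):
  {α, β}: total = 535
  {β, γ}: total = 651
  {α, γ}: total = 1361
Best pair: {α, β} with total 535.

{α, β}, total 535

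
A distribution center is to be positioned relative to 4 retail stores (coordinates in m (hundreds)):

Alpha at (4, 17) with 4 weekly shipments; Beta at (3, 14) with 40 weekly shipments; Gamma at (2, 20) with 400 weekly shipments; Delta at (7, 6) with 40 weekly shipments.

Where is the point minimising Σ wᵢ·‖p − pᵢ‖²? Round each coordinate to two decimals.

The minimiser of Σwᵢ‖p−pᵢ‖² is the weighted centroid p* = (Σwᵢpᵢ)/(Σwᵢ).
Σwᵢ = 484.
Σwᵢxᵢ = 4·4 + 40·3 + 400·2 + 40·7 = 1216.
Σwᵢyᵢ = 4·17 + 40·14 + 400·20 + 40·6 = 8868.
x* = 1216/484 = 2.51, y* = 8868/484 = 18.32.

(2.51, 18.32)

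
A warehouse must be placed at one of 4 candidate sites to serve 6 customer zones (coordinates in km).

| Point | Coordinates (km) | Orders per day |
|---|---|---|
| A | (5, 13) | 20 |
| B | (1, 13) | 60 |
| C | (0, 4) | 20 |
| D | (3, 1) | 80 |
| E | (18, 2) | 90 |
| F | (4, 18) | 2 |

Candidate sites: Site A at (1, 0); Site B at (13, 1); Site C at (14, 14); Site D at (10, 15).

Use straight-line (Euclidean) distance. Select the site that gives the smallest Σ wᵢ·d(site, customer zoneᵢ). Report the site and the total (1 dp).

Total weighted distance at each candidate:
  Site A (1, 0): total = 2890.4
  Site B (13, 1): total = 2870.9
  Site C (14, 14): total = 3829.8
  Site D (10, 15): total = 3597.6
Minimum is at Site B with total 2870.9 km.

Site B, total 2870.9 km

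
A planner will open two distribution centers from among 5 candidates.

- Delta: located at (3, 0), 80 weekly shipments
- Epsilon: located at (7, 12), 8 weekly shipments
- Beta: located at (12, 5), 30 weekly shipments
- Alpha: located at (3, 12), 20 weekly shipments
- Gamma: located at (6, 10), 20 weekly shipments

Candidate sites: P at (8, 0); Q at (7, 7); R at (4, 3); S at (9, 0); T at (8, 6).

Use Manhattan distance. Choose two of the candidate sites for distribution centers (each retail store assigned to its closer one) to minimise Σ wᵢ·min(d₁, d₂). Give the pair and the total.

{Q, R}, total 830

Evaluate every pair (each demand assigned to the nearer of the two):
  {Q, R}: total = 830
  {R, T}: total = 846
  {P, Q}: total = 910
  {P, T}: total = 946
  {Q, S}: total = 990
  {S, T}: total = 1026
  {R, S}: total = 1036
  {P, R}: total = 1066
  {P, S}: total = 1324
  {Q, T}: total = 1330
Best pair: {Q, R} with total 830.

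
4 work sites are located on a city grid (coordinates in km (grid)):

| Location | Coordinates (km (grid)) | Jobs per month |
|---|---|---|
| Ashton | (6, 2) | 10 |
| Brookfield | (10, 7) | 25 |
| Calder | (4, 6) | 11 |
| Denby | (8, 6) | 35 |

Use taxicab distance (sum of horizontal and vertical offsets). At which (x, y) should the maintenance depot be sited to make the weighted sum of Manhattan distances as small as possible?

(8, 6)

Manhattan distance separates: Σwᵢ(|x−xᵢ|+|y−yᵢ|) = Σwᵢ|x−xᵢ| + Σwᵢ|y−yᵢ|, so x and y are optimised independently as 1-D weighted medians.
Total weight W = 81; half = 40.5.
x-coordinate, sorted with cumulative weight:
  x=4 (Calder, w=11) cum 11
  x=6 (Ashton, w=10) cum 21
  x=8 (Denby, w=35) cum 56  ← median
  x=10 (Brookfield, w=25) cum 81
⇒ x* = 8
y-coordinate, sorted with cumulative weight:
  y=2 (Ashton, w=10) cum 10
  y=6 (Calder, w=11) cum 21
  y=6 (Denby, w=35) cum 56  ← median
  y=7 (Brookfield, w=25) cum 81
⇒ y* = 6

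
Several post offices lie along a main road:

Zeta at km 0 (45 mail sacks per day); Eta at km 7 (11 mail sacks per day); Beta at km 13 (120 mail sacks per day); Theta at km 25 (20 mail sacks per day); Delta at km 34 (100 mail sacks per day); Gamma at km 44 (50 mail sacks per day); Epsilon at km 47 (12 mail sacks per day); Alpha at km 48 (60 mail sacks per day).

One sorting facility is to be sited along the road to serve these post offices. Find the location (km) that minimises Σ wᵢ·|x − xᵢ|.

For a sum of weighted absolute distances on a line, the optimum is the weighted median (not the mean). Total weight W = 418; half-weight = 209.
Sort by position and accumulate weight:
  km 0 (Zeta, w=45) → cum 45
  km 7 (Eta, w=11) → cum 56
  km 13 (Beta, w=120) → cum 176
  km 25 (Theta, w=20) → cum 196
  km 34 (Delta, w=100) → cum 296  ≥ 209 → median here
  km 44 (Gamma, w=50) → cum 346
  km 47 (Epsilon, w=12) → cum 358
  km 48 (Alpha, w=60) → cum 418
Optimal location: km 34.

x = 34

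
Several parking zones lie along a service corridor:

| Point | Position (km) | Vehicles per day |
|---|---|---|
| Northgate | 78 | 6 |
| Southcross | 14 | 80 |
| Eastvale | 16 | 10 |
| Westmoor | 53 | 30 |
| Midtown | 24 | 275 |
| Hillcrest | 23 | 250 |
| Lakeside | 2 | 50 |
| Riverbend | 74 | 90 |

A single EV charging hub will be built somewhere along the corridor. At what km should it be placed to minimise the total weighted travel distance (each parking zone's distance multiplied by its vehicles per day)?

x = 24

For a sum of weighted absolute distances on a line, the optimum is the weighted median (not the mean). Total weight W = 791; half-weight = 395.5.
Sort by position and accumulate weight:
  km 2 (Lakeside, w=50) → cum 50
  km 14 (Southcross, w=80) → cum 130
  km 16 (Eastvale, w=10) → cum 140
  km 23 (Hillcrest, w=250) → cum 390
  km 24 (Midtown, w=275) → cum 665  ≥ 395.5 → median here
  km 53 (Westmoor, w=30) → cum 695
  km 74 (Riverbend, w=90) → cum 785
  km 78 (Northgate, w=6) → cum 791
Optimal location: km 24.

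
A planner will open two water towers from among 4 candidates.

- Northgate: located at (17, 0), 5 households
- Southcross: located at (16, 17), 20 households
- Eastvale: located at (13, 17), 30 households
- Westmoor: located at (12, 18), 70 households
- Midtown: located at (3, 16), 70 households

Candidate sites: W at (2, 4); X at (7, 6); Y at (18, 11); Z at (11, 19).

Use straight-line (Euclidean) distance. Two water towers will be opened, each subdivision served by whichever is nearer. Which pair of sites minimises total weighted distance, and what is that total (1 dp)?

{Y, Z}, total 944.9

Evaluate every pair (each demand assigned to the nearer of the two):
  {Y, Z}: total = 944.9
  {X, Z}: total = 947.9
  {W, Z}: total = 967.3
  {X, Y}: total = 1815.3
  {W, Y}: total = 1904.3
  {W, X}: total = 2382.4
Best pair: {Y, Z} with total 944.9.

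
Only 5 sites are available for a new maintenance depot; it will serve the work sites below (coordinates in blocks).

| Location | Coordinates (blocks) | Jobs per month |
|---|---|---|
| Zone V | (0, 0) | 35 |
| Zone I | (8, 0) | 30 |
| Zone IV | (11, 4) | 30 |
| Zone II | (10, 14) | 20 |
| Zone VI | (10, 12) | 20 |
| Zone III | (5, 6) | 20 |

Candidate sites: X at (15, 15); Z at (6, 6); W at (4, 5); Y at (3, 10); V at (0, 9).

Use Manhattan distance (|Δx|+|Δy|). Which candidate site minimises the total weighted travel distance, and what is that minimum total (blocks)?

Z, total 1330 blocks

Total weighted distance at each candidate:
  X (15, 15): total = 2820
  Z (6, 6): total = 1330
  W (4, 5): total = 1425
  Y (3, 10): total = 1845
  V (0, 9): total = 2025
Minimum is at Z with total 1330 blocks.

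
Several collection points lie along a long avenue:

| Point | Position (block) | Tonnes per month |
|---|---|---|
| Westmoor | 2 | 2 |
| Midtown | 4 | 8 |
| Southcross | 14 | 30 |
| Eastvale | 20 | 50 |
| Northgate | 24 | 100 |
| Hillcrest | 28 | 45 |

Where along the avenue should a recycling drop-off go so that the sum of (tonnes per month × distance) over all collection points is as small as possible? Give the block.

x = 24

For a sum of weighted absolute distances on a line, the optimum is the weighted median (not the mean). Total weight W = 235; half-weight = 117.5.
Sort by position and accumulate weight:
  block 2 (Westmoor, w=2) → cum 2
  block 4 (Midtown, w=8) → cum 10
  block 14 (Southcross, w=30) → cum 40
  block 20 (Eastvale, w=50) → cum 90
  block 24 (Northgate, w=100) → cum 190  ≥ 117.5 → median here
  block 28 (Hillcrest, w=45) → cum 235
Optimal location: block 24.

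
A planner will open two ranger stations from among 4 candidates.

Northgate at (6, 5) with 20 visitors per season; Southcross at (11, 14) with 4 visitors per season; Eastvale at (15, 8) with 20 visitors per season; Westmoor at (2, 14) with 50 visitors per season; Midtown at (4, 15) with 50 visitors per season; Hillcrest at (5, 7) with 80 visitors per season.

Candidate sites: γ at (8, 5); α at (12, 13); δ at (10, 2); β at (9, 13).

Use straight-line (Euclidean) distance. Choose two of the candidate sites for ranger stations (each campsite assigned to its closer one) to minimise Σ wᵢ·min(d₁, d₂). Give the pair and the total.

{γ, β}, total 1112.5

Evaluate every pair (each demand assigned to the nearer of the two):
  {γ, β}: total = 1112.5
  {γ, α}: total = 1365.5
  {δ, β}: total = 1453.6
  {α, β}: total = 1492.9
  {γ, δ}: total = 1598.1
  {α, δ}: total = 1702.8
Best pair: {γ, β} with total 1112.5.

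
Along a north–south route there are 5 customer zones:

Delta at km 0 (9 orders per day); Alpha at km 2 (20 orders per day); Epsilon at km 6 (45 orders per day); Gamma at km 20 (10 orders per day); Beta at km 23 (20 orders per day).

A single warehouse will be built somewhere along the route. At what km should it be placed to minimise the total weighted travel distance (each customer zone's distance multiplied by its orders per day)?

x = 6

For a sum of weighted absolute distances on a line, the optimum is the weighted median (not the mean). Total weight W = 104; half-weight = 52.
Sort by position and accumulate weight:
  km 0 (Delta, w=9) → cum 9
  km 2 (Alpha, w=20) → cum 29
  km 6 (Epsilon, w=45) → cum 74  ≥ 52 → median here
  km 20 (Gamma, w=10) → cum 84
  km 23 (Beta, w=20) → cum 104
Optimal location: km 6.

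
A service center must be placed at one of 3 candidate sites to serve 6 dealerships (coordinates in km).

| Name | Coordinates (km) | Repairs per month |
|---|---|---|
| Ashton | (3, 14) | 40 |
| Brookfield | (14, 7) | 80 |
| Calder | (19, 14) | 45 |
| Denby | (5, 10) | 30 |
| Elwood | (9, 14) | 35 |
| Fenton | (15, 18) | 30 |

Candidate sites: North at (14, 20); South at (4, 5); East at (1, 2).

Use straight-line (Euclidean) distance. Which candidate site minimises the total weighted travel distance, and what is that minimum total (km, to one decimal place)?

Total weighted distance at each candidate:
  North (14, 20): total = 2636.7
  South (4, 5): total = 2989.4
  East (1, 2): total = 3985.3
Minimum is at North with total 2636.7 km.

North, total 2636.7 km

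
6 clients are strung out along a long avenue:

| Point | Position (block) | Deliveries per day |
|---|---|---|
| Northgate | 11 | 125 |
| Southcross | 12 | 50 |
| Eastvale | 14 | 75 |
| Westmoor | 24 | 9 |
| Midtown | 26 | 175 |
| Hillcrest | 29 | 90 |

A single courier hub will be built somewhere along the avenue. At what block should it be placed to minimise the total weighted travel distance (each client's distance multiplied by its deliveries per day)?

For a sum of weighted absolute distances on a line, the optimum is the weighted median (not the mean). Total weight W = 524; half-weight = 262.
Sort by position and accumulate weight:
  block 11 (Northgate, w=125) → cum 125
  block 12 (Southcross, w=50) → cum 175
  block 14 (Eastvale, w=75) → cum 250
  block 24 (Westmoor, w=9) → cum 259
  block 26 (Midtown, w=175) → cum 434  ≥ 262 → median here
  block 29 (Hillcrest, w=90) → cum 524
Optimal location: block 26.

x = 26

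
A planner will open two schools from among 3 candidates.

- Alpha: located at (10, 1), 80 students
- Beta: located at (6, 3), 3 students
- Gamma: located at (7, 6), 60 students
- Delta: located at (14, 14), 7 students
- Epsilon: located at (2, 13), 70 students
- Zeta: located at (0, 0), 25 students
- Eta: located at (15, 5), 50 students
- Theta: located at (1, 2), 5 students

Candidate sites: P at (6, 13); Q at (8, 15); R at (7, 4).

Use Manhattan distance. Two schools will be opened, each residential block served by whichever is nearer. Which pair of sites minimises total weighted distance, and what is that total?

{P, R}, total 1714

Evaluate every pair (each demand assigned to the nearer of the two):
  {P, R}: total = 1714
  {Q, R}: total = 1980
  {P, Q}: total = 3524
Best pair: {P, R} with total 1714.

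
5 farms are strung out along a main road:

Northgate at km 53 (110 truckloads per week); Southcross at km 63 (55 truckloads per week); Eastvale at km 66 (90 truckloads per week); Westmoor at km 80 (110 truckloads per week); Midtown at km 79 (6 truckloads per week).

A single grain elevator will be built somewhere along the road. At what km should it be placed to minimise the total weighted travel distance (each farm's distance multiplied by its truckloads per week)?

x = 66

For a sum of weighted absolute distances on a line, the optimum is the weighted median (not the mean). Total weight W = 371; half-weight = 185.5.
Sort by position and accumulate weight:
  km 53 (Northgate, w=110) → cum 110
  km 63 (Southcross, w=55) → cum 165
  km 66 (Eastvale, w=90) → cum 255  ≥ 185.5 → median here
  km 79 (Midtown, w=6) → cum 261
  km 80 (Westmoor, w=110) → cum 371
Optimal location: km 66.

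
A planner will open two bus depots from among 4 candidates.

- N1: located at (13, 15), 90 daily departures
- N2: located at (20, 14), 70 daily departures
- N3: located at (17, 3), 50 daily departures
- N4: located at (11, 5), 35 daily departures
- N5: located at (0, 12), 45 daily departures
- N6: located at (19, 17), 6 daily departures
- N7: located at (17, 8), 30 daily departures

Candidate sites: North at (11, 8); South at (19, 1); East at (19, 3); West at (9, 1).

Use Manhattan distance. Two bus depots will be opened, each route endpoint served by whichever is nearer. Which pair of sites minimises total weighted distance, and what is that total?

Evaluate every pair (each demand assigned to the nearer of the two):
  {North, East}: total = 2794
  {North, South}: total = 3046
  {North, West}: total = 3422
  {East, West}: total = 3964
  {South, West}: total = 4276
  {South, East}: total = 4464
Best pair: {North, East} with total 2794.

{North, East}, total 2794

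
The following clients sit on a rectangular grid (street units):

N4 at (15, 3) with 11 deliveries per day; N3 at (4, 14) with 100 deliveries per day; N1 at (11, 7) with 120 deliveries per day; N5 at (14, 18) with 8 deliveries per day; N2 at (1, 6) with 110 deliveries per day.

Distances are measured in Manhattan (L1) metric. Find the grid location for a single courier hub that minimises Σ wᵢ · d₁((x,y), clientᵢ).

(4, 7)

Manhattan distance separates: Σwᵢ(|x−xᵢ|+|y−yᵢ|) = Σwᵢ|x−xᵢ| + Σwᵢ|y−yᵢ|, so x and y are optimised independently as 1-D weighted medians.
Total weight W = 349; half = 174.5.
x-coordinate, sorted with cumulative weight:
  x=1 (N2, w=110) cum 110
  x=4 (N3, w=100) cum 210  ← median
  x=11 (N1, w=120) cum 330
  x=14 (N5, w=8) cum 338
  x=15 (N4, w=11) cum 349
⇒ x* = 4
y-coordinate, sorted with cumulative weight:
  y=3 (N4, w=11) cum 11
  y=6 (N2, w=110) cum 121
  y=7 (N1, w=120) cum 241  ← median
  y=14 (N3, w=100) cum 341
  y=18 (N5, w=8) cum 349
⇒ y* = 7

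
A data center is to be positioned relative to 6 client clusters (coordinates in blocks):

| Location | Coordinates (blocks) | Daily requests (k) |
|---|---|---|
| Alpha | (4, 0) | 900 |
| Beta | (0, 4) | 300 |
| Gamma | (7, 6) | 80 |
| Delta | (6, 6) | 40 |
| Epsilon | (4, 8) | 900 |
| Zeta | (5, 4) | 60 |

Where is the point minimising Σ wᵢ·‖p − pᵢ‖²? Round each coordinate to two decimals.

(3.64, 4.11)

The minimiser of Σwᵢ‖p−pᵢ‖² is the weighted centroid p* = (Σwᵢpᵢ)/(Σwᵢ).
Σwᵢ = 2280.
Σwᵢxᵢ = 900·4 + 300·0 + 80·7 + 40·6 + 900·4 + 60·5 = 8300.
Σwᵢyᵢ = 900·0 + 300·4 + 80·6 + 40·6 + 900·8 + 60·4 = 9360.
x* = 8300/2280 = 3.64, y* = 9360/2280 = 4.11.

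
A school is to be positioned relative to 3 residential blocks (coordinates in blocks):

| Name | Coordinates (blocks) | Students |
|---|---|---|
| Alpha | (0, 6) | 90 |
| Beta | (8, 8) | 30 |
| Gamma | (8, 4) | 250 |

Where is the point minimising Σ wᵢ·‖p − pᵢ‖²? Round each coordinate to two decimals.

The minimiser of Σwᵢ‖p−pᵢ‖² is the weighted centroid p* = (Σwᵢpᵢ)/(Σwᵢ).
Σwᵢ = 370.
Σwᵢxᵢ = 90·0 + 30·8 + 250·8 = 2240.
Σwᵢyᵢ = 90·6 + 30·8 + 250·4 = 1780.
x* = 2240/370 = 6.05, y* = 1780/370 = 4.81.

(6.05, 4.81)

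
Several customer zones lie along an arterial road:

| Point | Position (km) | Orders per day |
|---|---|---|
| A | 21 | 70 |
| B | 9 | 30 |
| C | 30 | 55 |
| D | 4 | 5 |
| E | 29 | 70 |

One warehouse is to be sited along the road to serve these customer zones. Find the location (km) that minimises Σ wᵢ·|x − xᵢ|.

For a sum of weighted absolute distances on a line, the optimum is the weighted median (not the mean). Total weight W = 230; half-weight = 115.
Sort by position and accumulate weight:
  km 4 (D, w=5) → cum 5
  km 9 (B, w=30) → cum 35
  km 21 (A, w=70) → cum 105
  km 29 (E, w=70) → cum 175  ≥ 115 → median here
  km 30 (C, w=55) → cum 230
Optimal location: km 29.

x = 29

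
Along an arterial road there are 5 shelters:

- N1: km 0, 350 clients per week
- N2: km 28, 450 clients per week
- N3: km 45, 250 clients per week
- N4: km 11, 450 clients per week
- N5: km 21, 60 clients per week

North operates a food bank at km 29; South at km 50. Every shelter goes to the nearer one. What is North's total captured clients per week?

The indifferent point is the midpoint (29+50)/2 = 39.5; shelters left of it (closer to North at 29) go to North, those right go to South.
  N1 at 0 (w=350) → North
  N4 at 11 (w=450) → North
  N5 at 21 (w=60) → North
  N2 at 28 (w=450) → North
  N3 at 45 (w=250) → South
North captures 1310; South captures 250.

1310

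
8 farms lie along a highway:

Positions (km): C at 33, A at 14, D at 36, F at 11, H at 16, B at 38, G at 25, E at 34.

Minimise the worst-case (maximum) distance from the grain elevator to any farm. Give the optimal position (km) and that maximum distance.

location 24.5, max distance 13.5

The 1-center on a line is the midpoint of the two extreme points: leftmost at 11, rightmost at 38.
Optimal location = (11 + 38)/2 = 24.5; maximum distance = (38 − 11)/2 = 13.5.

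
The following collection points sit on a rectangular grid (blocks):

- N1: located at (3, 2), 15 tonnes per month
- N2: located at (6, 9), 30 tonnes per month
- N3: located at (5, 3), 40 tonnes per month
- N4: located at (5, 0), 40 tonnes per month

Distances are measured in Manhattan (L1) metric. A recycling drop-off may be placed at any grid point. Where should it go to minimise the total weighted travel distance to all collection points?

(5, 3)

Manhattan distance separates: Σwᵢ(|x−xᵢ|+|y−yᵢ|) = Σwᵢ|x−xᵢ| + Σwᵢ|y−yᵢ|, so x and y are optimised independently as 1-D weighted medians.
Total weight W = 125; half = 62.5.
x-coordinate, sorted with cumulative weight:
  x=3 (N1, w=15) cum 15
  x=5 (N3, w=40) cum 55
  x=5 (N4, w=40) cum 95  ← median
  x=6 (N2, w=30) cum 125
⇒ x* = 5
y-coordinate, sorted with cumulative weight:
  y=0 (N4, w=40) cum 40
  y=2 (N1, w=15) cum 55
  y=3 (N3, w=40) cum 95  ← median
  y=9 (N2, w=30) cum 125
⇒ y* = 3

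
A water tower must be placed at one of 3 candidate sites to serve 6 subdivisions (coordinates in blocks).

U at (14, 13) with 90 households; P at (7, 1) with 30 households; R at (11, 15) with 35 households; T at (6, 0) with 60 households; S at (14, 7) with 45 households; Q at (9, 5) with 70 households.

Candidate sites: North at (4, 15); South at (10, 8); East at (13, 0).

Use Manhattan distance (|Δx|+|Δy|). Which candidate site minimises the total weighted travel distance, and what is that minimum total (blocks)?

South, total 2615 blocks

Total weighted distance at each candidate:
  North (4, 15): total = 4715
  South (10, 8): total = 2615
  East (13, 0): total = 3475
Minimum is at South with total 2615 blocks.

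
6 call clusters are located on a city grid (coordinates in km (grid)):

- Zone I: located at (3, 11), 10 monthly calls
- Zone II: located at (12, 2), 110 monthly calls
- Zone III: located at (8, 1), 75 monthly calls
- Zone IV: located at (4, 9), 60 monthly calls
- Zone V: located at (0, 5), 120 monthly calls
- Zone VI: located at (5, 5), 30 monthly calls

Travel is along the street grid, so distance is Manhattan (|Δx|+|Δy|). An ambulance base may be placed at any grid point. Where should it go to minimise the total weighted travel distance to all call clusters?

(5, 5)

Manhattan distance separates: Σwᵢ(|x−xᵢ|+|y−yᵢ|) = Σwᵢ|x−xᵢ| + Σwᵢ|y−yᵢ|, so x and y are optimised independently as 1-D weighted medians.
Total weight W = 405; half = 202.5.
x-coordinate, sorted with cumulative weight:
  x=0 (Zone V, w=120) cum 120
  x=3 (Zone I, w=10) cum 130
  x=4 (Zone IV, w=60) cum 190
  x=5 (Zone VI, w=30) cum 220  ← median
  x=8 (Zone III, w=75) cum 295
  x=12 (Zone II, w=110) cum 405
⇒ x* = 5
y-coordinate, sorted with cumulative weight:
  y=1 (Zone III, w=75) cum 75
  y=2 (Zone II, w=110) cum 185
  y=5 (Zone V, w=120) cum 305  ← median
  y=5 (Zone VI, w=30) cum 335
  y=9 (Zone IV, w=60) cum 395
  y=11 (Zone I, w=10) cum 405
⇒ y* = 5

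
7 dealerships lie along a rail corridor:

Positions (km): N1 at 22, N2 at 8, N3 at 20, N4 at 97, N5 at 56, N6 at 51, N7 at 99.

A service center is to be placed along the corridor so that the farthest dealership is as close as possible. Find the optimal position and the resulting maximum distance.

The 1-center on a line is the midpoint of the two extreme points: leftmost at 8, rightmost at 99.
Optimal location = (8 + 99)/2 = 53.5; maximum distance = (99 − 8)/2 = 45.5.

location 53.5, max distance 45.5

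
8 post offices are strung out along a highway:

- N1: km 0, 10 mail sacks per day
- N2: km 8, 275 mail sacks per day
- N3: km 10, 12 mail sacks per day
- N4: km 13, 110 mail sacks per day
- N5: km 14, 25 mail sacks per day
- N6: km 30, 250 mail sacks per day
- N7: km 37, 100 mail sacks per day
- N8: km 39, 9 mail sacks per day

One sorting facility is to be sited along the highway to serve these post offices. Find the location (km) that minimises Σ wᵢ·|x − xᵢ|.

x = 13

For a sum of weighted absolute distances on a line, the optimum is the weighted median (not the mean). Total weight W = 791; half-weight = 395.5.
Sort by position and accumulate weight:
  km 0 (N1, w=10) → cum 10
  km 8 (N2, w=275) → cum 285
  km 10 (N3, w=12) → cum 297
  km 13 (N4, w=110) → cum 407  ≥ 395.5 → median here
  km 14 (N5, w=25) → cum 432
  km 30 (N6, w=250) → cum 682
  km 37 (N7, w=100) → cum 782
  km 39 (N8, w=9) → cum 791
Optimal location: km 13.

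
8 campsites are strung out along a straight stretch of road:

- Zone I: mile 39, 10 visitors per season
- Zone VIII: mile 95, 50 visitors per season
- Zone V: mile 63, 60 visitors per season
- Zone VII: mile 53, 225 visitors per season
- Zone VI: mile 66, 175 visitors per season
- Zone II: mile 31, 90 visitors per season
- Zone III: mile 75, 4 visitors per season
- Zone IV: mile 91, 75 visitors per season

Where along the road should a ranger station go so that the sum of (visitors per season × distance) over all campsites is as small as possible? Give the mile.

For a sum of weighted absolute distances on a line, the optimum is the weighted median (not the mean). Total weight W = 689; half-weight = 344.5.
Sort by position and accumulate weight:
  mile 31 (Zone II, w=90) → cum 90
  mile 39 (Zone I, w=10) → cum 100
  mile 53 (Zone VII, w=225) → cum 325
  mile 63 (Zone V, w=60) → cum 385  ≥ 344.5 → median here
  mile 66 (Zone VI, w=175) → cum 560
  mile 75 (Zone III, w=4) → cum 564
  mile 91 (Zone IV, w=75) → cum 639
  mile 95 (Zone VIII, w=50) → cum 689
Optimal location: mile 63.

x = 63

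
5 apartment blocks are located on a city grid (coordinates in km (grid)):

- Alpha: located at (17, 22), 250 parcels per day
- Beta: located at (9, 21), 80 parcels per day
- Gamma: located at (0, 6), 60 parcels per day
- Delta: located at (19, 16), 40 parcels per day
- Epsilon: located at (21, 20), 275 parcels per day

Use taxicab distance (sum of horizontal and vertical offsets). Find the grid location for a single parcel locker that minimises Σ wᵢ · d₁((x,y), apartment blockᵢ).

Manhattan distance separates: Σwᵢ(|x−xᵢ|+|y−yᵢ|) = Σwᵢ|x−xᵢ| + Σwᵢ|y−yᵢ|, so x and y are optimised independently as 1-D weighted medians.
Total weight W = 705; half = 352.5.
x-coordinate, sorted with cumulative weight:
  x=0 (Gamma, w=60) cum 60
  x=9 (Beta, w=80) cum 140
  x=17 (Alpha, w=250) cum 390  ← median
  x=19 (Delta, w=40) cum 430
  x=21 (Epsilon, w=275) cum 705
⇒ x* = 17
y-coordinate, sorted with cumulative weight:
  y=6 (Gamma, w=60) cum 60
  y=16 (Delta, w=40) cum 100
  y=20 (Epsilon, w=275) cum 375  ← median
  y=21 (Beta, w=80) cum 455
  y=22 (Alpha, w=250) cum 705
⇒ y* = 20

(17, 20)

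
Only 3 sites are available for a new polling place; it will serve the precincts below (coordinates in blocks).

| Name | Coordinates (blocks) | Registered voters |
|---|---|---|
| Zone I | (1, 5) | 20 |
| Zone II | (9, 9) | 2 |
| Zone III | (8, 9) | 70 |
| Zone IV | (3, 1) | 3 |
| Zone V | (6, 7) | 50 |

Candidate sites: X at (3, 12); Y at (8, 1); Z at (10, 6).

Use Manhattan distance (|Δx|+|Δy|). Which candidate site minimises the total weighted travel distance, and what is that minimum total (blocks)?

Total weighted distance at each candidate:
  X (3, 12): total = 1191
  Y (8, 1): total = 1213
  Z (10, 6): total = 844
Minimum is at Z with total 844 blocks.

Z, total 844 blocks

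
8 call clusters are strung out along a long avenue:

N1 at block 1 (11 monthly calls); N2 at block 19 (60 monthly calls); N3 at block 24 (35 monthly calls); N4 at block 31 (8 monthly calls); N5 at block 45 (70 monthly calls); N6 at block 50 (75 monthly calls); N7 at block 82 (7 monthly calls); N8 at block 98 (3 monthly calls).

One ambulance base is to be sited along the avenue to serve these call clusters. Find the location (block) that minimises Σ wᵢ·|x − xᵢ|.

x = 45

For a sum of weighted absolute distances on a line, the optimum is the weighted median (not the mean). Total weight W = 269; half-weight = 134.5.
Sort by position and accumulate weight:
  block 1 (N1, w=11) → cum 11
  block 19 (N2, w=60) → cum 71
  block 24 (N3, w=35) → cum 106
  block 31 (N4, w=8) → cum 114
  block 45 (N5, w=70) → cum 184  ≥ 134.5 → median here
  block 50 (N6, w=75) → cum 259
  block 82 (N7, w=7) → cum 266
  block 98 (N8, w=3) → cum 269
Optimal location: block 45.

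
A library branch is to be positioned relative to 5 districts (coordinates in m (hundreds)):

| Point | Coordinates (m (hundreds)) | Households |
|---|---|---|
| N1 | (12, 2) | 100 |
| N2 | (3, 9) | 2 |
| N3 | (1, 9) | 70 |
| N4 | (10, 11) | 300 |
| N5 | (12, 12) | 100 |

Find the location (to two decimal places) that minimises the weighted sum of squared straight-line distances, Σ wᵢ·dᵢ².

The minimiser of Σwᵢ‖p−pᵢ‖² is the weighted centroid p* = (Σwᵢpᵢ)/(Σwᵢ).
Σwᵢ = 572.
Σwᵢxᵢ = 100·12 + 2·3 + 70·1 + 300·10 + 100·12 = 5476.
Σwᵢyᵢ = 100·2 + 2·9 + 70·9 + 300·11 + 100·12 = 5348.
x* = 5476/572 = 9.57, y* = 5348/572 = 9.35.

(9.57, 9.35)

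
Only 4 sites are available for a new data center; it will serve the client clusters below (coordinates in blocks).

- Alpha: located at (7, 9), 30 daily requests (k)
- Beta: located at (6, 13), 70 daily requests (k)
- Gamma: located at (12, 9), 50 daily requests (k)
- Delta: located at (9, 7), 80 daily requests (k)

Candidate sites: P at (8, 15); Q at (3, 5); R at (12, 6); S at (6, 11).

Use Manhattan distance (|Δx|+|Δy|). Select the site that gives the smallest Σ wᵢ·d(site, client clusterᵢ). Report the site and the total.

Total weighted distance at each candidate:
  P (8, 15): total = 1710
  Q (3, 5): total = 2300
  R (12, 6): total = 1620
  S (6, 11): total = 1190
Minimum is at S with total 1190 blocks.

S, total 1190 blocks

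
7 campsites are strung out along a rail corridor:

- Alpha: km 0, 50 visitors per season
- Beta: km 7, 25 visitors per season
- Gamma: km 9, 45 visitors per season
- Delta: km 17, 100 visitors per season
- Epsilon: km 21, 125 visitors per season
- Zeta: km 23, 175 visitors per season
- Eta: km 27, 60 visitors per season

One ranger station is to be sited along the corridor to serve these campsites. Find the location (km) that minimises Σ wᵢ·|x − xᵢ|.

x = 21

For a sum of weighted absolute distances on a line, the optimum is the weighted median (not the mean). Total weight W = 580; half-weight = 290.
Sort by position and accumulate weight:
  km 0 (Alpha, w=50) → cum 50
  km 7 (Beta, w=25) → cum 75
  km 9 (Gamma, w=45) → cum 120
  km 17 (Delta, w=100) → cum 220
  km 21 (Epsilon, w=125) → cum 345  ≥ 290 → median here
  km 23 (Zeta, w=175) → cum 520
  km 27 (Eta, w=60) → cum 580
Optimal location: km 21.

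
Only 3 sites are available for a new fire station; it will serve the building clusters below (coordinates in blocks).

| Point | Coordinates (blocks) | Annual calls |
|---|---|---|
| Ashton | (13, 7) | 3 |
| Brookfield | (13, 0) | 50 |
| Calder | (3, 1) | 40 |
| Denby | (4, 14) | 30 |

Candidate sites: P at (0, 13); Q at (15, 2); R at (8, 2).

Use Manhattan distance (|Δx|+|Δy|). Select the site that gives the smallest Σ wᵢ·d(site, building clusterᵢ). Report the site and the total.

R, total 1100 blocks

Total weighted distance at each candidate:
  P (0, 13): total = 2107
  Q (15, 2): total = 1431
  R (8, 2): total = 1100
Minimum is at R with total 1100 blocks.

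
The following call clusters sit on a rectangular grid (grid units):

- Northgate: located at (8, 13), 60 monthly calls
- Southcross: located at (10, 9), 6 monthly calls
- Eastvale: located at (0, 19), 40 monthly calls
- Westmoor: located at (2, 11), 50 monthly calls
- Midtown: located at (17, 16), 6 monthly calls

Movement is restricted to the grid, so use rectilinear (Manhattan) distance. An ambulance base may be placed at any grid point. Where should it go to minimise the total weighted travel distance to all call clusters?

Manhattan distance separates: Σwᵢ(|x−xᵢ|+|y−yᵢ|) = Σwᵢ|x−xᵢ| + Σwᵢ|y−yᵢ|, so x and y are optimised independently as 1-D weighted medians.
Total weight W = 162; half = 81.
x-coordinate, sorted with cumulative weight:
  x=0 (Eastvale, w=40) cum 40
  x=2 (Westmoor, w=50) cum 90  ← median
  x=8 (Northgate, w=60) cum 150
  x=10 (Southcross, w=6) cum 156
  x=17 (Midtown, w=6) cum 162
⇒ x* = 2
y-coordinate, sorted with cumulative weight:
  y=9 (Southcross, w=6) cum 6
  y=11 (Westmoor, w=50) cum 56
  y=13 (Northgate, w=60) cum 116  ← median
  y=16 (Midtown, w=6) cum 122
  y=19 (Eastvale, w=40) cum 162
⇒ y* = 13

(2, 13)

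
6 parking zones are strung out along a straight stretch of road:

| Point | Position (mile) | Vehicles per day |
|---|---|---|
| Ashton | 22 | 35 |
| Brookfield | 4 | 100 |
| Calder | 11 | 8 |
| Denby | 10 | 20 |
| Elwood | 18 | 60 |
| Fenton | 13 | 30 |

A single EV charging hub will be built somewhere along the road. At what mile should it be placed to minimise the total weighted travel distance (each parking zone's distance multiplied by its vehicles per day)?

For a sum of weighted absolute distances on a line, the optimum is the weighted median (not the mean). Total weight W = 253; half-weight = 126.5.
Sort by position and accumulate weight:
  mile 4 (Brookfield, w=100) → cum 100
  mile 10 (Denby, w=20) → cum 120
  mile 11 (Calder, w=8) → cum 128  ≥ 126.5 → median here
  mile 13 (Fenton, w=30) → cum 158
  mile 18 (Elwood, w=60) → cum 218
  mile 22 (Ashton, w=35) → cum 253
Optimal location: mile 11.

x = 11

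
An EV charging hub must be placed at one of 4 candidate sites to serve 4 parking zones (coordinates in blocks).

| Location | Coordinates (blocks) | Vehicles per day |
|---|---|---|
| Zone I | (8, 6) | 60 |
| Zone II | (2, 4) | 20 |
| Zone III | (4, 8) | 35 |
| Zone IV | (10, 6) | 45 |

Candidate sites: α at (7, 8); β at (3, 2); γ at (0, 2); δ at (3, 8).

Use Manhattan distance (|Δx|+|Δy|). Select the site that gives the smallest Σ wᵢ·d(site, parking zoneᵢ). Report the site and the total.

α, total 690 blocks

Total weighted distance at each candidate:
  α (7, 8): total = 690
  β (3, 2): total = 1340
  γ (0, 2): total = 1780
  δ (3, 8): total = 960
Minimum is at α with total 690 blocks.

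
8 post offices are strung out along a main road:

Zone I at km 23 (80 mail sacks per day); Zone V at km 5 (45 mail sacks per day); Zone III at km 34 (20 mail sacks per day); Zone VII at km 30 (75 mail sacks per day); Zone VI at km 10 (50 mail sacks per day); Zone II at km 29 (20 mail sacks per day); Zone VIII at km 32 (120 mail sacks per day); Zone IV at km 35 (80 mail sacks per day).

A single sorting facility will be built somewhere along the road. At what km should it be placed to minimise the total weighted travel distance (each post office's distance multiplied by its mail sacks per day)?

x = 30

For a sum of weighted absolute distances on a line, the optimum is the weighted median (not the mean). Total weight W = 490; half-weight = 245.
Sort by position and accumulate weight:
  km 5 (Zone V, w=45) → cum 45
  km 10 (Zone VI, w=50) → cum 95
  km 23 (Zone I, w=80) → cum 175
  km 29 (Zone II, w=20) → cum 195
  km 30 (Zone VII, w=75) → cum 270  ≥ 245 → median here
  km 32 (Zone VIII, w=120) → cum 390
  km 34 (Zone III, w=20) → cum 410
  km 35 (Zone IV, w=80) → cum 490
Optimal location: km 30.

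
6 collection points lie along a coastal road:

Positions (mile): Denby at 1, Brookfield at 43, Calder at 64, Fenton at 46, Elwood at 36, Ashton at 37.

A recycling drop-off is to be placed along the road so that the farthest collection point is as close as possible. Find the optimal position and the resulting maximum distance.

The 1-center on a line is the midpoint of the two extreme points: leftmost at 1, rightmost at 64.
Optimal location = (1 + 64)/2 = 32.5; maximum distance = (64 − 1)/2 = 31.5.

location 32.5, max distance 31.5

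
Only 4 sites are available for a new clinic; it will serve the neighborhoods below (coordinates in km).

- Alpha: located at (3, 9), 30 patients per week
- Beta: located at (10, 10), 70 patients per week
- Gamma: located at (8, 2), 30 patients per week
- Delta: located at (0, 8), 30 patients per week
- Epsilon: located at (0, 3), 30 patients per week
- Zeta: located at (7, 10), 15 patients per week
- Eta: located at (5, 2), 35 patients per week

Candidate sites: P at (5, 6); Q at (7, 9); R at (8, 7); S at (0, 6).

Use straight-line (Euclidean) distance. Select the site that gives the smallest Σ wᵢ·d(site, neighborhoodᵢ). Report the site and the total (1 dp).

P, total 1250.0 km

Total weighted distance at each candidate:
  P (5, 6): total = 1250.0
  Q (7, 9): total = 1312.0
  R (8, 7): total = 1325.7
  S (0, 6): total = 1644.6
Minimum is at P with total 1250.0 km.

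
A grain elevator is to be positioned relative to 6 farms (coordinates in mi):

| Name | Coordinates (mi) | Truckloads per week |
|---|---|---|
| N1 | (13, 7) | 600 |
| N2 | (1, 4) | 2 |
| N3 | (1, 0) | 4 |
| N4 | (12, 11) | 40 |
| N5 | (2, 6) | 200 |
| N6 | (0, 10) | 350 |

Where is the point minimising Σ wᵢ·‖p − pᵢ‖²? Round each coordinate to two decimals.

(7.26, 7.82)

The minimiser of Σwᵢ‖p−pᵢ‖² is the weighted centroid p* = (Σwᵢpᵢ)/(Σwᵢ).
Σwᵢ = 1196.
Σwᵢxᵢ = 600·13 + 2·1 + 4·1 + 40·12 + 200·2 + 350·0 = 8686.
Σwᵢyᵢ = 600·7 + 2·4 + 4·0 + 40·11 + 200·6 + 350·10 = 9348.
x* = 8686/1196 = 7.26, y* = 9348/1196 = 7.82.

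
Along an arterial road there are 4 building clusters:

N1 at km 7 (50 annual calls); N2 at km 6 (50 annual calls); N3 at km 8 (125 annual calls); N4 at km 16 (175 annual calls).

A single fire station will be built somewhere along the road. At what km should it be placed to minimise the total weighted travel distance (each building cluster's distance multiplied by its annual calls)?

For a sum of weighted absolute distances on a line, the optimum is the weighted median (not the mean). Total weight W = 400; half-weight = 200.
Sort by position and accumulate weight:
  km 6 (N2, w=50) → cum 50
  km 7 (N1, w=50) → cum 100
  km 8 (N3, w=125) → cum 225  ≥ 200 → median here
  km 16 (N4, w=175) → cum 400
Optimal location: km 8.

x = 8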